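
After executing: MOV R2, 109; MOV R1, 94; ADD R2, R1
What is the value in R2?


Register state trace:
  MOV R2, 109  → R2 = 109
  MOV R1, 94  → R1 = 94
  ADD R2, R1  → R2 = 109 + 94 = 203
Final: R2 = 203

203


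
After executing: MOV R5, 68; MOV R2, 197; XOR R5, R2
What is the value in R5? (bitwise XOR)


Register state trace:
  MOV R5, 68  → R5 = 68 (0b01000100)
  MOV R2, 197  → R2 = 197 (0b11000101)
  XOR R5, R2  → R5 = 68 XOR 197 = 129 (0b10000001)
Final: R5 = 129

129


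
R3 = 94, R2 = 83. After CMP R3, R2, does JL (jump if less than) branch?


Trace:
  R3 = 94, R2 = 83
  CMP R3, R2  → compares 94 vs 83
  JL checks: is 94 less than 83?
  94 > 83, so condition is false
Branch taken: No

No


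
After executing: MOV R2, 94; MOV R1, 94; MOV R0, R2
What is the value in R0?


Register state trace:
  MOV R2, 94  → R2 = 94
  MOV R1, 94  → R1 = 94
  MOV R0, R2  → R0 = 94
Final: R0 = 94

94


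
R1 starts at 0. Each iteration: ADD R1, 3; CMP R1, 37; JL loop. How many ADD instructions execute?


Loop trace (R1 starts at 0, target 37, step 3):
  ADD #1: R1 = 0 + 3 = 3  → 3 < 37, loop
  ADD #2: R1 = 3 + 3 = 6  → 6 < 37, loop
  ADD #3: R1 = 6 + 3 = 9  → 9 < 37, loop
  ADD #4: R1 = 9 + 3 = 12  → 12 < 37, loop
  ADD #5: R1 = 12 + 3 = 15  → 15 < 37, loop
  ADD #6: R1 = 15 + 3 = 18  → 18 < 37, loop
  ADD #7: R1 = 18 + 3 = 21  → 21 < 37, loop
  ADD #8: R1 = 21 + 3 = 24  → 24 < 37, loop
  ADD #9: R1 = 24 + 3 = 27  → 27 < 37, loop
  ADD #10: R1 = 27 + 3 = 30  → 30 < 37, loop
  ADD #11: R1 = 30 + 3 = 33  → 33 < 37, loop
  ADD #12: R1 = 33 + 3 = 36  → 36 < 37, loop
  ADD #13: R1 = 36 + 3 = 39  → 39 >= 37, exit
Total ADD instructions: 13

13


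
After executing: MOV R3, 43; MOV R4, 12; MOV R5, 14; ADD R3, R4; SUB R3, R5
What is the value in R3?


Register state trace:
  MOV R3, 43  → R3 = 43
  MOV R4, 12  → R4 = 12
  MOV R5, 14  → R5 = 14
  ADD R3, R4  → R3 = 43 + 12 = 55
  SUB R3, R5  → R3 = 55 - 14 = 41
Final: R3 = 41

41


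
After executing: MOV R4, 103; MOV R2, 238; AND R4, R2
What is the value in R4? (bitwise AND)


Register state trace:
  MOV R4, 103  → R4 = 103 (0b01100111)
  MOV R2, 238  → R2 = 238 (0b11101110)
  AND R4, R2  → R4 = 103 AND 238 = 102 (0b01100110)
Final: R4 = 102

102


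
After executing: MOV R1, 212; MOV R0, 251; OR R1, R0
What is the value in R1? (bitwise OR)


Register state trace:
  MOV R1, 212  → R1 = 212 (0b11010100)
  MOV R0, 251  → R0 = 251 (0b11111011)
  OR R1, R0   → R1 = 212 OR 251 = 255 (0b11111111)
Final: R1 = 255

255


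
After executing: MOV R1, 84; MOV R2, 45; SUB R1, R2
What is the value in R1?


Register state trace:
  MOV R1, 84  → R1 = 84
  MOV R2, 45  → R2 = 45
  SUB R1, R2  → R1 = 84 - 45 = 39
Final: R1 = 39

39


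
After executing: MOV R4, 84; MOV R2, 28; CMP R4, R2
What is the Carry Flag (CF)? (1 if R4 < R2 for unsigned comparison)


Register state trace:
  MOV R4, 84  → R4 = 84
  MOV R2, 28  → R2 = 28
  CMP R4, R2  → unsigned 84 - 28: no borrow
  84 >= 28, so CF = 0
CF = 0

0


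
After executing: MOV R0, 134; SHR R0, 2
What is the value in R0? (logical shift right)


Register state trace:
  MOV R0, 134  → R0 = 134
  SHR R0, 2  → R0 = 134 >> 2 = 134 // 2^2 = 33
Final: R0 = 33

33


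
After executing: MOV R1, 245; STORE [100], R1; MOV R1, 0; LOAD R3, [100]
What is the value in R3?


Register and memory trace:
  MOV R1, 245  → R1 = 245
  STORE [100], R1  → mem[100] = 245
  MOV R1, 0  → R1 = 0
  LOAD R3, [100]  → R3 = mem[100] = 245
Final: R3 = 245

245


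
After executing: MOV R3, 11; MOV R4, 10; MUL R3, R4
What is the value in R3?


Register state trace:
  MOV R3, 11  → R3 = 11
  MOV R4, 10  → R4 = 10
  MUL R3, R4  → R3 = 11 * 10 = 110
Final: R3 = 110

110


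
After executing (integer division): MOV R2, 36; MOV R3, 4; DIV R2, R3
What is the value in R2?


Register state trace:
  MOV R2, 36  → R2 = 36
  MOV R3, 4  → R3 = 4
  DIV R2, R3  → R2 = 36 // 4 = 9
Final: R2 = 9

9


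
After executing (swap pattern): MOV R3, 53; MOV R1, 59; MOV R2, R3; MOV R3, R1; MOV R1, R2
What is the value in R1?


Register state trace (swap pattern):
  MOV R3, 53  → R3 = 53
  MOV R1, 59  → R1 = 59
  MOV R2, R3  → R2 = 53  (save R3)
  MOV R3, R1  → R3 = 59  (R3 gets R1's value)
  MOV R1, R2  → R1 = 53  (R1 gets saved value)
Final: R1 = 53

53


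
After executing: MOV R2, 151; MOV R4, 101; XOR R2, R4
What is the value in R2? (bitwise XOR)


Register state trace:
  MOV R2, 151  → R2 = 151 (0b10010111)
  MOV R4, 101  → R4 = 101 (0b01100101)
  XOR R2, R4  → R2 = 151 XOR 101 = 242 (0b11110010)
Final: R2 = 242

242


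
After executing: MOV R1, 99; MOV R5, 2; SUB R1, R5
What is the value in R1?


Register state trace:
  MOV R1, 99  → R1 = 99
  MOV R5, 2  → R5 = 2
  SUB R1, R5  → R1 = 99 - 2 = 97
Final: R1 = 97

97


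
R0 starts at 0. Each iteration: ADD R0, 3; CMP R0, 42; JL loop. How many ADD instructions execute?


Loop trace (R0 starts at 0, target 42, step 3):
  ADD #1: R0 = 0 + 3 = 3  → 3 < 42, loop
  ADD #2: R0 = 3 + 3 = 6  → 6 < 42, loop
  ADD #3: R0 = 6 + 3 = 9  → 9 < 42, loop
  ADD #4: R0 = 9 + 3 = 12  → 12 < 42, loop
  ADD #5: R0 = 12 + 3 = 15  → 15 < 42, loop
  ADD #6: R0 = 15 + 3 = 18  → 18 < 42, loop
  ADD #7: R0 = 18 + 3 = 21  → 21 < 42, loop
  ADD #8: R0 = 21 + 3 = 24  → 24 < 42, loop
  ADD #9: R0 = 24 + 3 = 27  → 27 < 42, loop
  ADD #10: R0 = 27 + 3 = 30  → 30 < 42, loop
  ADD #11: R0 = 30 + 3 = 33  → 33 < 42, loop
  ADD #12: R0 = 33 + 3 = 36  → 36 < 42, loop
  ADD #13: R0 = 36 + 3 = 39  → 39 < 42, loop
  ADD #14: R0 = 39 + 3 = 42  → 42 >= 42, exit
Total ADD instructions: 14

14


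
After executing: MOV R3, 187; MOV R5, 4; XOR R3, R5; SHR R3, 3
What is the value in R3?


Register state trace:
  MOV R3, 187  → R3 = 187 (0b10111011)
  MOV R5, 4  → R5 = 4 (0b00000100)
  XOR R3, R5  → R3 = 187 XOR 4 = 191 (0b10111111)
  SHR R3, 3  → R3 = 191 >> 3 = 23
Final: R3 = 23

23


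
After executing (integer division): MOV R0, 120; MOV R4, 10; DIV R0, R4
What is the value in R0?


Register state trace:
  MOV R0, 120  → R0 = 120
  MOV R4, 10  → R4 = 10
  DIV R0, R4  → R0 = 120 // 10 = 12
Final: R0 = 12

12


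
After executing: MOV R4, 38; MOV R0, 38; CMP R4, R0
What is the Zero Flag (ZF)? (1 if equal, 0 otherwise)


Register state trace:
  MOV R4, 38  → R4 = 38
  MOV R0, 38  → R0 = 38
  CMP R4, R0  → computes 38 - 38 = 0
  Result is zero, so values are equal
ZF = 1

1


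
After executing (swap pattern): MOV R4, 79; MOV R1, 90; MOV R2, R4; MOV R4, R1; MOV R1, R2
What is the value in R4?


Register state trace (swap pattern):
  MOV R4, 79  → R4 = 79
  MOV R1, 90  → R1 = 90
  MOV R2, R4  → R2 = 79  (save R4)
  MOV R4, R1  → R4 = 90  (R4 gets R1's value)
  MOV R1, R2  → R1 = 79  (R1 gets saved value)
Final: R4 = 90

90


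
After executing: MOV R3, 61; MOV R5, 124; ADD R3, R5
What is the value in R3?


Register state trace:
  MOV R3, 61  → R3 = 61
  MOV R5, 124  → R5 = 124
  ADD R3, R5  → R3 = 61 + 124 = 185
Final: R3 = 185

185


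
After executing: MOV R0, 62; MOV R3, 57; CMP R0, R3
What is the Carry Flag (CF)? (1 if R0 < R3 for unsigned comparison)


Register state trace:
  MOV R0, 62  → R0 = 62
  MOV R3, 57  → R3 = 57
  CMP R0, R3  → unsigned 62 - 57: no borrow
  62 >= 57, so CF = 0
CF = 0

0


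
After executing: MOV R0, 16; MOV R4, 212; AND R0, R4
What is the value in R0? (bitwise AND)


Register state trace:
  MOV R0, 16  → R0 = 16 (0b00010000)
  MOV R4, 212  → R4 = 212 (0b11010100)
  AND R0, R4  → R0 = 16 AND 212 = 16 (0b00010000)
Final: R0 = 16

16


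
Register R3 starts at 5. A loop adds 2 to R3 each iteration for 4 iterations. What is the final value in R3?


Starting value: R3 = 5
  Iter 1: R3 = 5 + 2 = 7
  Iter 2: R3 = 7 + 2 = 9
  Iter 3: R3 = 9 + 2 = 11
  Iter 4: R3 = 11 + 2 = 13
Final: R3 = 13

13


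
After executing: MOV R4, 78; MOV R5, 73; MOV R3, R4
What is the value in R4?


Register state trace:
  MOV R4, 78  → R4 = 78
  MOV R5, 73  → R5 = 73
  MOV R3, R4  → R3 = 78
Final: R4 = 78

78


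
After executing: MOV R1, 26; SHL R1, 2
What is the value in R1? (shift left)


Register state trace:
  MOV R1, 26  → R1 = 26
  SHL R1, 2  → R1 = 26 << 2 = 26 * 2^2 = 104
Final: R1 = 104

104


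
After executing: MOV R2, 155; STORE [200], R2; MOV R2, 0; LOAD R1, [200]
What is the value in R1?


Register and memory trace:
  MOV R2, 155  → R2 = 155
  STORE [200], R2  → mem[200] = 155
  MOV R2, 0  → R2 = 0
  LOAD R1, [200]  → R1 = mem[200] = 155
Final: R1 = 155

155


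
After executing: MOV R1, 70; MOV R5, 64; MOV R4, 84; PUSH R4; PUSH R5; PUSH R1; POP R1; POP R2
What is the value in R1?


Stack trace (top is rightmost):
  MOV R1, 70  → R1 = 70
  MOV R5, 64  → R5 = 64
  MOV R4, 84  → R4 = 84
  PUSH R4  → stack: [84]
  PUSH R5  → stack: [84, 64]
  PUSH R1  → stack: [84, 64, 70]
  POP R1  → R1 = 70, stack: [84, 64]
  POP R2  → R2 = 64, stack: [84]
Final: R1 = 70

70


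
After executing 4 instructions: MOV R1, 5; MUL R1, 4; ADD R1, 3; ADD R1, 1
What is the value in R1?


Register state trace:
  MOV R1, 5  → R1 = 5
  MUL R1, 4  → R1 = 5 * 4 = 20
  ADD R1, 3  → R1 = 20 + 3 = 23
  ADD R1, 1  → R1 = 23 + 1 = 24
Final: R1 = 24

24


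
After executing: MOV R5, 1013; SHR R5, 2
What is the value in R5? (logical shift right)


Register state trace:
  MOV R5, 1013  → R5 = 1013
  SHR R5, 2  → R5 = 1013 >> 2 = 1013 // 2^2 = 253
Final: R5 = 253

253


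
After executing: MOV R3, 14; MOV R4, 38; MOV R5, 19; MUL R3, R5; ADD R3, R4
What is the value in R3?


Register state trace:
  MOV R3, 14  → R3 = 14
  MOV R4, 38  → R4 = 38
  MOV R5, 19  → R5 = 19
  MUL R3, R5  → R3 = 14 * 19 = 266
  ADD R3, R4  → R3 = 266 + 38 = 304
Final: R3 = 304

304


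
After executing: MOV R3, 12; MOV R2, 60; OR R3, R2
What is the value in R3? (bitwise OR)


Register state trace:
  MOV R3, 12  → R3 = 12 (0b00001100)
  MOV R2, 60  → R2 = 60 (0b00111100)
  OR R3, R2   → R3 = 12 OR 60 = 60 (0b00111100)
Final: R3 = 60

60


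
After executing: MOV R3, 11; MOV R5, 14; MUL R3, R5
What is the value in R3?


Register state trace:
  MOV R3, 11  → R3 = 11
  MOV R5, 14  → R5 = 14
  MUL R3, R5  → R3 = 11 * 14 = 154
Final: R3 = 154

154


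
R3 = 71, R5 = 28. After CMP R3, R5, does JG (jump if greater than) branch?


Trace:
  R3 = 71, R5 = 28
  CMP R3, R5  → compares 71 vs 28
  JG checks: is 71 greater than 28?
  71 > 28, so condition is true
Branch taken: Yes

Yes


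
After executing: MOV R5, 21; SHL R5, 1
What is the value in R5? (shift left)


Register state trace:
  MOV R5, 21  → R5 = 21
  SHL R5, 1  → R5 = 21 << 1 = 21 * 2^1 = 42
Final: R5 = 42

42


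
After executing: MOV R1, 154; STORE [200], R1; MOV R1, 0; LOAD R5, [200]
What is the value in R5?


Register and memory trace:
  MOV R1, 154  → R1 = 154
  STORE [200], R1  → mem[200] = 154
  MOV R1, 0  → R1 = 0
  LOAD R5, [200]  → R5 = mem[200] = 154
Final: R5 = 154

154


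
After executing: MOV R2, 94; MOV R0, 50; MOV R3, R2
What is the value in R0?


Register state trace:
  MOV R2, 94  → R2 = 94
  MOV R0, 50  → R0 = 50
  MOV R3, R2  → R3 = 94
Final: R0 = 50

50


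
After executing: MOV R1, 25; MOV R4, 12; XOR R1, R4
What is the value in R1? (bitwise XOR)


Register state trace:
  MOV R1, 25  → R1 = 25 (0b00011001)
  MOV R4, 12  → R4 = 12 (0b00001100)
  XOR R1, R4  → R1 = 25 XOR 12 = 21 (0b00010101)
Final: R1 = 21

21


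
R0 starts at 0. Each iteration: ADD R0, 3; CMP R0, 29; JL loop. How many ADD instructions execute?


Loop trace (R0 starts at 0, target 29, step 3):
  ADD #1: R0 = 0 + 3 = 3  → 3 < 29, loop
  ADD #2: R0 = 3 + 3 = 6  → 6 < 29, loop
  ADD #3: R0 = 6 + 3 = 9  → 9 < 29, loop
  ADD #4: R0 = 9 + 3 = 12  → 12 < 29, loop
  ADD #5: R0 = 12 + 3 = 15  → 15 < 29, loop
  ADD #6: R0 = 15 + 3 = 18  → 18 < 29, loop
  ADD #7: R0 = 18 + 3 = 21  → 21 < 29, loop
  ADD #8: R0 = 21 + 3 = 24  → 24 < 29, loop
  ADD #9: R0 = 24 + 3 = 27  → 27 < 29, loop
  ADD #10: R0 = 27 + 3 = 30  → 30 >= 29, exit
Total ADD instructions: 10

10


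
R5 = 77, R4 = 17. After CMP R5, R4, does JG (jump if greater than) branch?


Trace:
  R5 = 77, R4 = 17
  CMP R5, R4  → compares 77 vs 17
  JG checks: is 77 greater than 17?
  77 > 17, so condition is true
Branch taken: Yes

Yes


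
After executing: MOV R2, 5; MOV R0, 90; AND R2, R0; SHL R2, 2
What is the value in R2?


Register state trace:
  MOV R2, 5  → R2 = 5 (0b00000101)
  MOV R0, 90  → R0 = 90 (0b01011010)
  AND R2, R0  → R2 = 5 AND 90 = 0 (0b00000000)
  SHL R2, 2  → R2 = 0 << 2 = 0
Final: R2 = 0

0


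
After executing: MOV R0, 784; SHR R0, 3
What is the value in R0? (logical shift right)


Register state trace:
  MOV R0, 784  → R0 = 784
  SHR R0, 3  → R0 = 784 >> 3 = 784 // 2^3 = 98
Final: R0 = 98

98


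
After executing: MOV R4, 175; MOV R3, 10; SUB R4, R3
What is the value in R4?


Register state trace:
  MOV R4, 175  → R4 = 175
  MOV R3, 10  → R3 = 10
  SUB R4, R3  → R4 = 175 - 10 = 165
Final: R4 = 165

165


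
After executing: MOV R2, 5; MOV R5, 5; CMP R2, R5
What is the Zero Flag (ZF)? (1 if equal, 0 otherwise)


Register state trace:
  MOV R2, 5  → R2 = 5
  MOV R5, 5  → R5 = 5
  CMP R2, R5  → computes 5 - 5 = 0
  Result is zero, so values are equal
ZF = 1

1


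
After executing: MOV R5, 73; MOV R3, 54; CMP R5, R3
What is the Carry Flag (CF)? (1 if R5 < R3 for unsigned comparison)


Register state trace:
  MOV R5, 73  → R5 = 73
  MOV R3, 54  → R3 = 54
  CMP R5, R3  → unsigned 73 - 54: no borrow
  73 >= 54, so CF = 0
CF = 0

0


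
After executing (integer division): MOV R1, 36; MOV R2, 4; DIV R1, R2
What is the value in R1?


Register state trace:
  MOV R1, 36  → R1 = 36
  MOV R2, 4  → R2 = 4
  DIV R1, R2  → R1 = 36 // 4 = 9
Final: R1 = 9

9


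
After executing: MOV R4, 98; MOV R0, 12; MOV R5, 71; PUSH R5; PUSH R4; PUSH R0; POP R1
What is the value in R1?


Stack trace (top is rightmost):
  MOV R4, 98  → R4 = 98
  MOV R0, 12  → R0 = 12
  MOV R5, 71  → R5 = 71
  PUSH R5  → stack: [71]
  PUSH R4  → stack: [71, 98]
  PUSH R0  → stack: [71, 98, 12]
  POP R1  → R1 = 12, stack: [71, 98]
Final: R1 = 12

12


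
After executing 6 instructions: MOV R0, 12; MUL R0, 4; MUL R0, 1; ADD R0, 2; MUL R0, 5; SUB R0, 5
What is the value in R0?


Register state trace:
  MOV R0, 12  → R0 = 12
  MUL R0, 4  → R0 = 12 * 4 = 48
  MUL R0, 1  → R0 = 48 * 1 = 48
  ADD R0, 2  → R0 = 48 + 2 = 50
  MUL R0, 5  → R0 = 50 * 5 = 250
  SUB R0, 5  → R0 = 250 - 5 = 245
Final: R0 = 245

245


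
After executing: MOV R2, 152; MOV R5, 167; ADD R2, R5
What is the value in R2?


Register state trace:
  MOV R2, 152  → R2 = 152
  MOV R5, 167  → R5 = 167
  ADD R2, R5  → R2 = 152 + 167 = 319
Final: R2 = 319

319


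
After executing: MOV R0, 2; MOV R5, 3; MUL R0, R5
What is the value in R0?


Register state trace:
  MOV R0, 2  → R0 = 2
  MOV R5, 3  → R5 = 3
  MUL R0, R5  → R0 = 2 * 3 = 6
Final: R0 = 6

6


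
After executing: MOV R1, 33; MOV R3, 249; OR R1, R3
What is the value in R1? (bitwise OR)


Register state trace:
  MOV R1, 33  → R1 = 33 (0b00100001)
  MOV R3, 249  → R3 = 249 (0b11111001)
  OR R1, R3   → R1 = 33 OR 249 = 249 (0b11111001)
Final: R1 = 249

249


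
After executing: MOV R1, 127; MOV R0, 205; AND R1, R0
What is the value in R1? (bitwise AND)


Register state trace:
  MOV R1, 127  → R1 = 127 (0b01111111)
  MOV R0, 205  → R0 = 205 (0b11001101)
  AND R1, R0  → R1 = 127 AND 205 = 77 (0b01001101)
Final: R1 = 77

77


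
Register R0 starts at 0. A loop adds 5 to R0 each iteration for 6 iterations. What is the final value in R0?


Starting value: R0 = 0
  Iter 1: R0 = 0 + 5 = 5
  Iter 2: R0 = 5 + 5 = 10
  Iter 3: R0 = 10 + 5 = 15
  Iter 4: R0 = 15 + 5 = 20
  Iter 5: R0 = 20 + 5 = 25
  Iter 6: R0 = 25 + 5 = 30
Final: R0 = 30

30


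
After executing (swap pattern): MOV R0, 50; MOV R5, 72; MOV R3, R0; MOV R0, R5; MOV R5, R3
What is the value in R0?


Register state trace (swap pattern):
  MOV R0, 50  → R0 = 50
  MOV R5, 72  → R5 = 72
  MOV R3, R0  → R3 = 50  (save R0)
  MOV R0, R5  → R0 = 72  (R0 gets R5's value)
  MOV R5, R3  → R5 = 50  (R5 gets saved value)
Final: R0 = 72

72


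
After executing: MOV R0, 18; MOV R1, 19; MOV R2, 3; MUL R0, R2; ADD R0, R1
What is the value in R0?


Register state trace:
  MOV R0, 18  → R0 = 18
  MOV R1, 19  → R1 = 19
  MOV R2, 3  → R2 = 3
  MUL R0, R2  → R0 = 18 * 3 = 54
  ADD R0, R1  → R0 = 54 + 19 = 73
Final: R0 = 73

73


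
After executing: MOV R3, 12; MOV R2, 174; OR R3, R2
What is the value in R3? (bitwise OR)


Register state trace:
  MOV R3, 12  → R3 = 12 (0b00001100)
  MOV R2, 174  → R2 = 174 (0b10101110)
  OR R3, R2   → R3 = 12 OR 174 = 174 (0b10101110)
Final: R3 = 174

174


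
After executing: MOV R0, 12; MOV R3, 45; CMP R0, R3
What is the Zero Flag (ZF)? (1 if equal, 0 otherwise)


Register state trace:
  MOV R0, 12  → R0 = 12
  MOV R3, 45  → R3 = 45
  CMP R0, R3  → computes 12 - 45 = -33
  Result is nonzero, so values are not equal
ZF = 0

0


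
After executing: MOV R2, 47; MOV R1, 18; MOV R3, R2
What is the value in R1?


Register state trace:
  MOV R2, 47  → R2 = 47
  MOV R1, 18  → R1 = 18
  MOV R3, R2  → R3 = 47
Final: R1 = 18

18


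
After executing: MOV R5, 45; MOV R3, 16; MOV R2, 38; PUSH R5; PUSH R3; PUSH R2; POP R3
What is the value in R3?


Stack trace (top is rightmost):
  MOV R5, 45  → R5 = 45
  MOV R3, 16  → R3 = 16
  MOV R2, 38  → R2 = 38
  PUSH R5  → stack: [45]
  PUSH R3  → stack: [45, 16]
  PUSH R2  → stack: [45, 16, 38]
  POP R3  → R3 = 38, stack: [45, 16]
Final: R3 = 38

38


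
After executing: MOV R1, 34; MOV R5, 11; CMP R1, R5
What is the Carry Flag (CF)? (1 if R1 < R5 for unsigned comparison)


Register state trace:
  MOV R1, 34  → R1 = 34
  MOV R5, 11  → R5 = 11
  CMP R1, R5  → unsigned 34 - 11: no borrow
  34 >= 11, so CF = 0
CF = 0

0


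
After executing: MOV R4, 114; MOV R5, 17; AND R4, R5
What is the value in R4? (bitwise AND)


Register state trace:
  MOV R4, 114  → R4 = 114 (0b01110010)
  MOV R5, 17  → R5 = 17 (0b00010001)
  AND R4, R5  → R4 = 114 AND 17 = 16 (0b00010000)
Final: R4 = 16

16


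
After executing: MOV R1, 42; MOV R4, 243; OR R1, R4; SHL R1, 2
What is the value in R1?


Register state trace:
  MOV R1, 42  → R1 = 42 (0b00101010)
  MOV R4, 243  → R4 = 243 (0b11110011)
  OR R1, R4  → R1 = 42 OR 243 = 251 (0b11111011)
  SHL R1, 2  → R1 = 251 << 2 = 1004
Final: R1 = 1004

1004


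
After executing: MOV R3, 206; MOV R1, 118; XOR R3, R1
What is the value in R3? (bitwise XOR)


Register state trace:
  MOV R3, 206  → R3 = 206 (0b11001110)
  MOV R1, 118  → R1 = 118 (0b01110110)
  XOR R3, R1  → R3 = 206 XOR 118 = 184 (0b10111000)
Final: R3 = 184

184


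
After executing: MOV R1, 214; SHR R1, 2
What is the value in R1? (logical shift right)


Register state trace:
  MOV R1, 214  → R1 = 214
  SHR R1, 2  → R1 = 214 >> 2 = 214 // 2^2 = 53
Final: R1 = 53

53


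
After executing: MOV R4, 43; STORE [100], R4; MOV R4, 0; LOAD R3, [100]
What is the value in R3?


Register and memory trace:
  MOV R4, 43  → R4 = 43
  STORE [100], R4  → mem[100] = 43
  MOV R4, 0  → R4 = 0
  LOAD R3, [100]  → R3 = mem[100] = 43
Final: R3 = 43

43


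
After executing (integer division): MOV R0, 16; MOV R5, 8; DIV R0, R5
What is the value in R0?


Register state trace:
  MOV R0, 16  → R0 = 16
  MOV R5, 8  → R5 = 8
  DIV R0, R5  → R0 = 16 // 8 = 2
Final: R0 = 2

2


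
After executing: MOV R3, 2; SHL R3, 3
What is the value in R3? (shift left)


Register state trace:
  MOV R3, 2  → R3 = 2
  SHL R3, 3  → R3 = 2 << 3 = 2 * 2^3 = 16
Final: R3 = 16

16


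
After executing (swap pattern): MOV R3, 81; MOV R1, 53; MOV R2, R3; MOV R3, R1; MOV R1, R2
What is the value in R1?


Register state trace (swap pattern):
  MOV R3, 81  → R3 = 81
  MOV R1, 53  → R1 = 53
  MOV R2, R3  → R2 = 81  (save R3)
  MOV R3, R1  → R3 = 53  (R3 gets R1's value)
  MOV R1, R2  → R1 = 81  (R1 gets saved value)
Final: R1 = 81

81


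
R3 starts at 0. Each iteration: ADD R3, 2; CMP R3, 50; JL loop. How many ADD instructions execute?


Loop trace (R3 starts at 0, target 50, step 2):
  ADD #1: R3 = 0 + 2 = 2  → 2 < 50, loop
  ADD #2: R3 = 2 + 2 = 4  → 4 < 50, loop
  ADD #3: R3 = 4 + 2 = 6  → 6 < 50, loop
  ADD #4: R3 = 6 + 2 = 8  → 8 < 50, loop
  ADD #5: R3 = 8 + 2 = 10  → 10 < 50, loop
  ADD #6: R3 = 10 + 2 = 12  → 12 < 50, loop
  ADD #7: R3 = 12 + 2 = 14  → 14 < 50, loop
  ADD #8: R3 = 14 + 2 = 16  → 16 < 50, loop
  ADD #9: R3 = 16 + 2 = 18  → 18 < 50, loop
  ADD #10: R3 = 18 + 2 = 20  → 20 < 50, loop
  ADD #11: R3 = 20 + 2 = 22  → 22 < 50, loop
  ADD #12: R3 = 22 + 2 = 24  → 24 < 50, loop
  ADD #13: R3 = 24 + 2 = 26  → 26 < 50, loop
  ADD #14: R3 = 26 + 2 = 28  → 28 < 50, loop
  ADD #15: R3 = 28 + 2 = 30  → 30 < 50, loop
  ADD #16: R3 = 30 + 2 = 32  → 32 < 50, loop
  ADD #17: R3 = 32 + 2 = 34  → 34 < 50, loop
  ADD #18: R3 = 34 + 2 = 36  → 36 < 50, loop
  ADD #19: R3 = 36 + 2 = 38  → 38 < 50, loop
  ADD #20: R3 = 38 + 2 = 40  → 40 < 50, loop
  ADD #21: R3 = 40 + 2 = 42  → 42 < 50, loop
  ADD #22: R3 = 42 + 2 = 44  → 44 < 50, loop
  ADD #23: R3 = 44 + 2 = 46  → 46 < 50, loop
  ADD #24: R3 = 46 + 2 = 48  → 48 < 50, loop
  ADD #25: R3 = 48 + 2 = 50  → 50 >= 50, exit
Total ADD instructions: 25

25


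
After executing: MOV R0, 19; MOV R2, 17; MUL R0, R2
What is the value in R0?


Register state trace:
  MOV R0, 19  → R0 = 19
  MOV R2, 17  → R2 = 17
  MUL R0, R2  → R0 = 19 * 17 = 323
Final: R0 = 323

323


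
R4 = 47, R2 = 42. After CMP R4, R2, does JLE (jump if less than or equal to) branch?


Trace:
  R4 = 47, R2 = 42
  CMP R4, R2  → compares 47 vs 42
  JLE checks: is 47 less than or equal to 42?
  47 > 42, so condition is false
Branch taken: No

No


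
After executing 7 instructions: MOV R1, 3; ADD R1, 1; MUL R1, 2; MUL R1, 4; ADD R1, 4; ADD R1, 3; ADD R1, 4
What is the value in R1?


Register state trace:
  MOV R1, 3  → R1 = 3
  ADD R1, 1  → R1 = 3 + 1 = 4
  MUL R1, 2  → R1 = 4 * 2 = 8
  MUL R1, 4  → R1 = 8 * 4 = 32
  ADD R1, 4  → R1 = 32 + 4 = 36
  ADD R1, 3  → R1 = 36 + 3 = 39
  ADD R1, 4  → R1 = 39 + 4 = 43
Final: R1 = 43

43


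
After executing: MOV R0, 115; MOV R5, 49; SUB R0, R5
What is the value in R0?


Register state trace:
  MOV R0, 115  → R0 = 115
  MOV R5, 49  → R5 = 49
  SUB R0, R5  → R0 = 115 - 49 = 66
Final: R0 = 66

66


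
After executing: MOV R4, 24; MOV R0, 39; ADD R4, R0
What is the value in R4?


Register state trace:
  MOV R4, 24  → R4 = 24
  MOV R0, 39  → R0 = 39
  ADD R4, R0  → R4 = 24 + 39 = 63
Final: R4 = 63

63


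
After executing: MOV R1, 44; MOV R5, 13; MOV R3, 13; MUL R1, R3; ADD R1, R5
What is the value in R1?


Register state trace:
  MOV R1, 44  → R1 = 44
  MOV R5, 13  → R5 = 13
  MOV R3, 13  → R3 = 13
  MUL R1, R3  → R1 = 44 * 13 = 572
  ADD R1, R5  → R1 = 572 + 13 = 585
Final: R1 = 585

585


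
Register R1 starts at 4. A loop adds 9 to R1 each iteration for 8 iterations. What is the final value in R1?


Starting value: R1 = 4
  Iter 1: R1 = 4 + 9 = 13
  Iter 2: R1 = 13 + 9 = 22
  Iter 3: R1 = 22 + 9 = 31
  Iter 4: R1 = 31 + 9 = 40
  Iter 5: R1 = 40 + 9 = 49
  Iter 6: R1 = 49 + 9 = 58
  Iter 7: R1 = 58 + 9 = 67
  Iter 8: R1 = 67 + 9 = 76
Final: R1 = 76

76


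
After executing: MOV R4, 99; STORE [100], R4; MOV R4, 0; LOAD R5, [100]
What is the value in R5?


Register and memory trace:
  MOV R4, 99  → R4 = 99
  STORE [100], R4  → mem[100] = 99
  MOV R4, 0  → R4 = 0
  LOAD R5, [100]  → R5 = mem[100] = 99
Final: R5 = 99

99


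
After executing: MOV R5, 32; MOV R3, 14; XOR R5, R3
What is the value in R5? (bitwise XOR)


Register state trace:
  MOV R5, 32  → R5 = 32 (0b00100000)
  MOV R3, 14  → R3 = 14 (0b00001110)
  XOR R5, R3  → R5 = 32 XOR 14 = 46 (0b00101110)
Final: R5 = 46

46


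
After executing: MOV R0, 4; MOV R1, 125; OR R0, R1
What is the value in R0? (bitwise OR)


Register state trace:
  MOV R0, 4  → R0 = 4 (0b00000100)
  MOV R1, 125  → R1 = 125 (0b01111101)
  OR R0, R1   → R0 = 4 OR 125 = 125 (0b01111101)
Final: R0 = 125

125


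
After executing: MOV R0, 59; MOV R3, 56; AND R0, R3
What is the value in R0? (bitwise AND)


Register state trace:
  MOV R0, 59  → R0 = 59 (0b00111011)
  MOV R3, 56  → R3 = 56 (0b00111000)
  AND R0, R3  → R0 = 59 AND 56 = 56 (0b00111000)
Final: R0 = 56

56


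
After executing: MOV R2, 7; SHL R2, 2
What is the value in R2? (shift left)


Register state trace:
  MOV R2, 7  → R2 = 7
  SHL R2, 2  → R2 = 7 << 2 = 7 * 2^2 = 28
Final: R2 = 28

28


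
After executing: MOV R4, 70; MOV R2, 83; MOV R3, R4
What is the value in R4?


Register state trace:
  MOV R4, 70  → R4 = 70
  MOV R2, 83  → R2 = 83
  MOV R3, R4  → R3 = 70
Final: R4 = 70

70


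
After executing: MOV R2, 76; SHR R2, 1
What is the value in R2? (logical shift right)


Register state trace:
  MOV R2, 76  → R2 = 76
  SHR R2, 1  → R2 = 76 >> 1 = 76 // 2^1 = 38
Final: R2 = 38

38


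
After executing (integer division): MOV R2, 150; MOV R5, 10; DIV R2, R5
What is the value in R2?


Register state trace:
  MOV R2, 150  → R2 = 150
  MOV R5, 10  → R5 = 10
  DIV R2, R5  → R2 = 150 // 10 = 15
Final: R2 = 15

15


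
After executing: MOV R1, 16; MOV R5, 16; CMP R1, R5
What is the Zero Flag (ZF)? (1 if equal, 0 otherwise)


Register state trace:
  MOV R1, 16  → R1 = 16
  MOV R5, 16  → R5 = 16
  CMP R1, R5  → computes 16 - 16 = 0
  Result is zero, so values are equal
ZF = 1

1


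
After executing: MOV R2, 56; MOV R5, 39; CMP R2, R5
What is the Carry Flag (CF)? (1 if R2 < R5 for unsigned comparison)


Register state trace:
  MOV R2, 56  → R2 = 56
  MOV R5, 39  → R5 = 39
  CMP R2, R5  → unsigned 56 - 39: no borrow
  56 >= 39, so CF = 0
CF = 0

0


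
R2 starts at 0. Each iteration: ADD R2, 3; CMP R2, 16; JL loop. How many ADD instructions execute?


Loop trace (R2 starts at 0, target 16, step 3):
  ADD #1: R2 = 0 + 3 = 3  → 3 < 16, loop
  ADD #2: R2 = 3 + 3 = 6  → 6 < 16, loop
  ADD #3: R2 = 6 + 3 = 9  → 9 < 16, loop
  ADD #4: R2 = 9 + 3 = 12  → 12 < 16, loop
  ADD #5: R2 = 12 + 3 = 15  → 15 < 16, loop
  ADD #6: R2 = 15 + 3 = 18  → 18 >= 16, exit
Total ADD instructions: 6

6


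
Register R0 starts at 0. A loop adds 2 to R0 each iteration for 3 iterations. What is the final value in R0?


Starting value: R0 = 0
  Iter 1: R0 = 0 + 2 = 2
  Iter 2: R0 = 2 + 2 = 4
  Iter 3: R0 = 4 + 2 = 6
Final: R0 = 6

6


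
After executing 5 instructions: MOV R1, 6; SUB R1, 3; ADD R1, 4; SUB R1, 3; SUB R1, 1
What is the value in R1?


Register state trace:
  MOV R1, 6  → R1 = 6
  SUB R1, 3  → R1 = 6 - 3 = 3
  ADD R1, 4  → R1 = 3 + 4 = 7
  SUB R1, 3  → R1 = 7 - 3 = 4
  SUB R1, 1  → R1 = 4 - 1 = 3
Final: R1 = 3

3


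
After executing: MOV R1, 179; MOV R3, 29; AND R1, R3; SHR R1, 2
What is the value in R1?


Register state trace:
  MOV R1, 179  → R1 = 179 (0b10110011)
  MOV R3, 29  → R3 = 29 (0b00011101)
  AND R1, R3  → R1 = 179 AND 29 = 17 (0b00010001)
  SHR R1, 2  → R1 = 17 >> 2 = 4
Final: R1 = 4

4


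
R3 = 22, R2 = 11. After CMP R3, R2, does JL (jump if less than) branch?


Trace:
  R3 = 22, R2 = 11
  CMP R3, R2  → compares 22 vs 11
  JL checks: is 22 less than 11?
  22 > 11, so condition is false
Branch taken: No

No


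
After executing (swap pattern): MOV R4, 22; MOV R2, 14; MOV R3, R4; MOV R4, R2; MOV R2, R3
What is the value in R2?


Register state trace (swap pattern):
  MOV R4, 22  → R4 = 22
  MOV R2, 14  → R2 = 14
  MOV R3, R4  → R3 = 22  (save R4)
  MOV R4, R2  → R4 = 14  (R4 gets R2's value)
  MOV R2, R3  → R2 = 22  (R2 gets saved value)
Final: R2 = 22

22


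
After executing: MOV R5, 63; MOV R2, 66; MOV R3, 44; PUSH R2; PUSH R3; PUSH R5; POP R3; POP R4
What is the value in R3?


Stack trace (top is rightmost):
  MOV R5, 63  → R5 = 63
  MOV R2, 66  → R2 = 66
  MOV R3, 44  → R3 = 44
  PUSH R2  → stack: [66]
  PUSH R3  → stack: [66, 44]
  PUSH R5  → stack: [66, 44, 63]
  POP R3  → R3 = 63, stack: [66, 44]
  POP R4  → R4 = 44, stack: [66]
Final: R3 = 63

63


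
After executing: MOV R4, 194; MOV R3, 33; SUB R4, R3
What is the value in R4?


Register state trace:
  MOV R4, 194  → R4 = 194
  MOV R3, 33  → R3 = 33
  SUB R4, R3  → R4 = 194 - 33 = 161
Final: R4 = 161

161


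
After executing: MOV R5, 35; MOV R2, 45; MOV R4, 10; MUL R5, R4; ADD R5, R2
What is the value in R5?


Register state trace:
  MOV R5, 35  → R5 = 35
  MOV R2, 45  → R2 = 45
  MOV R4, 10  → R4 = 10
  MUL R5, R4  → R5 = 35 * 10 = 350
  ADD R5, R2  → R5 = 350 + 45 = 395
Final: R5 = 395

395


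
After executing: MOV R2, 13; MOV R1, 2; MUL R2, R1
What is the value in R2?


Register state trace:
  MOV R2, 13  → R2 = 13
  MOV R1, 2  → R1 = 2
  MUL R2, R1  → R2 = 13 * 2 = 26
Final: R2 = 26

26


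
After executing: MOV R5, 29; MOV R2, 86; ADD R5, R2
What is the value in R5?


Register state trace:
  MOV R5, 29  → R5 = 29
  MOV R2, 86  → R2 = 86
  ADD R5, R2  → R5 = 29 + 86 = 115
Final: R5 = 115

115


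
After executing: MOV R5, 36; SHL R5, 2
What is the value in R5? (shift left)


Register state trace:
  MOV R5, 36  → R5 = 36
  SHL R5, 2  → R5 = 36 << 2 = 36 * 2^2 = 144
Final: R5 = 144

144


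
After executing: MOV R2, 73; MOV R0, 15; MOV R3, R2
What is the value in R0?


Register state trace:
  MOV R2, 73  → R2 = 73
  MOV R0, 15  → R0 = 15
  MOV R3, R2  → R3 = 73
Final: R0 = 15

15


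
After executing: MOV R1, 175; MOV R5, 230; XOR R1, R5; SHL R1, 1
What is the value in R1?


Register state trace:
  MOV R1, 175  → R1 = 175 (0b10101111)
  MOV R5, 230  → R5 = 230 (0b11100110)
  XOR R1, R5  → R1 = 175 XOR 230 = 73 (0b01001001)
  SHL R1, 1  → R1 = 73 << 1 = 146
Final: R1 = 146

146


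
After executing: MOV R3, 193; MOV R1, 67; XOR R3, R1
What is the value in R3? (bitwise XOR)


Register state trace:
  MOV R3, 193  → R3 = 193 (0b11000001)
  MOV R1, 67  → R1 = 67 (0b01000011)
  XOR R3, R1  → R3 = 193 XOR 67 = 130 (0b10000010)
Final: R3 = 130

130


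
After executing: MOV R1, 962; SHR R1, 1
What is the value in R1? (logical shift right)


Register state trace:
  MOV R1, 962  → R1 = 962
  SHR R1, 1  → R1 = 962 >> 1 = 962 // 2^1 = 481
Final: R1 = 481

481


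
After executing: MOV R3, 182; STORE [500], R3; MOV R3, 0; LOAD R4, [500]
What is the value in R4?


Register and memory trace:
  MOV R3, 182  → R3 = 182
  STORE [500], R3  → mem[500] = 182
  MOV R3, 0  → R3 = 0
  LOAD R4, [500]  → R4 = mem[500] = 182
Final: R4 = 182

182


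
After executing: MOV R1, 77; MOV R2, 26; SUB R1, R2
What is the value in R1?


Register state trace:
  MOV R1, 77  → R1 = 77
  MOV R2, 26  → R2 = 26
  SUB R1, R2  → R1 = 77 - 26 = 51
Final: R1 = 51

51


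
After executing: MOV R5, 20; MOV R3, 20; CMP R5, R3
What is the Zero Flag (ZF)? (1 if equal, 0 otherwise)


Register state trace:
  MOV R5, 20  → R5 = 20
  MOV R3, 20  → R3 = 20
  CMP R5, R3  → computes 20 - 20 = 0
  Result is zero, so values are equal
ZF = 1

1


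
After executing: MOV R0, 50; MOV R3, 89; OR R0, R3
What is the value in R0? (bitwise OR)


Register state trace:
  MOV R0, 50  → R0 = 50 (0b00110010)
  MOV R3, 89  → R3 = 89 (0b01011001)
  OR R0, R3   → R0 = 50 OR 89 = 123 (0b01111011)
Final: R0 = 123

123


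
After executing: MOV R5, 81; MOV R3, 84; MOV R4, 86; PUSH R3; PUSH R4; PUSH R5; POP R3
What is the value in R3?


Stack trace (top is rightmost):
  MOV R5, 81  → R5 = 81
  MOV R3, 84  → R3 = 84
  MOV R4, 86  → R4 = 86
  PUSH R3  → stack: [84]
  PUSH R4  → stack: [84, 86]
  PUSH R5  → stack: [84, 86, 81]
  POP R3  → R3 = 81, stack: [84, 86]
Final: R3 = 81

81


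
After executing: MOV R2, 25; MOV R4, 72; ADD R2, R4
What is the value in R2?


Register state trace:
  MOV R2, 25  → R2 = 25
  MOV R4, 72  → R4 = 72
  ADD R2, R4  → R2 = 25 + 72 = 97
Final: R2 = 97

97


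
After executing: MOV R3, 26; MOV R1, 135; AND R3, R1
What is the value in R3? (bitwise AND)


Register state trace:
  MOV R3, 26  → R3 = 26 (0b00011010)
  MOV R1, 135  → R1 = 135 (0b10000111)
  AND R3, R1  → R3 = 26 AND 135 = 2 (0b00000010)
Final: R3 = 2

2


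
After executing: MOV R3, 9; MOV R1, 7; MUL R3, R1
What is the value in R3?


Register state trace:
  MOV R3, 9  → R3 = 9
  MOV R1, 7  → R1 = 7
  MUL R3, R1  → R3 = 9 * 7 = 63
Final: R3 = 63

63


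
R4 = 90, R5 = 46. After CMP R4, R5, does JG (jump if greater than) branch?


Trace:
  R4 = 90, R5 = 46
  CMP R4, R5  → compares 90 vs 46
  JG checks: is 90 greater than 46?
  90 > 46, so condition is true
Branch taken: Yes

Yes


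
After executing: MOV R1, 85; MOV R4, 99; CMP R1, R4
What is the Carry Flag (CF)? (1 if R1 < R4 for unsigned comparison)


Register state trace:
  MOV R1, 85  → R1 = 85
  MOV R4, 99  → R4 = 99
  CMP R1, R4  → unsigned 85 - 99: borrow occurs
  85 < 99, so CF = 1
CF = 1

1


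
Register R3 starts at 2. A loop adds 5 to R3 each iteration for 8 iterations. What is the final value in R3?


Starting value: R3 = 2
  Iter 1: R3 = 2 + 5 = 7
  Iter 2: R3 = 7 + 5 = 12
  Iter 3: R3 = 12 + 5 = 17
  Iter 4: R3 = 17 + 5 = 22
  Iter 5: R3 = 22 + 5 = 27
  Iter 6: R3 = 27 + 5 = 32
  Iter 7: R3 = 32 + 5 = 37
  Iter 8: R3 = 37 + 5 = 42
Final: R3 = 42

42


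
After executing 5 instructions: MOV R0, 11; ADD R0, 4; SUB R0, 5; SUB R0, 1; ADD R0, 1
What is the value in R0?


Register state trace:
  MOV R0, 11  → R0 = 11
  ADD R0, 4  → R0 = 11 + 4 = 15
  SUB R0, 5  → R0 = 15 - 5 = 10
  SUB R0, 1  → R0 = 10 - 1 = 9
  ADD R0, 1  → R0 = 9 + 1 = 10
Final: R0 = 10

10


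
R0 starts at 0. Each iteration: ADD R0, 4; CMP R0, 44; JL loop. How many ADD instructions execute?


Loop trace (R0 starts at 0, target 44, step 4):
  ADD #1: R0 = 0 + 4 = 4  → 4 < 44, loop
  ADD #2: R0 = 4 + 4 = 8  → 8 < 44, loop
  ADD #3: R0 = 8 + 4 = 12  → 12 < 44, loop
  ADD #4: R0 = 12 + 4 = 16  → 16 < 44, loop
  ADD #5: R0 = 16 + 4 = 20  → 20 < 44, loop
  ADD #6: R0 = 20 + 4 = 24  → 24 < 44, loop
  ADD #7: R0 = 24 + 4 = 28  → 28 < 44, loop
  ADD #8: R0 = 28 + 4 = 32  → 32 < 44, loop
  ADD #9: R0 = 32 + 4 = 36  → 36 < 44, loop
  ADD #10: R0 = 36 + 4 = 40  → 40 < 44, loop
  ADD #11: R0 = 40 + 4 = 44  → 44 >= 44, exit
Total ADD instructions: 11

11


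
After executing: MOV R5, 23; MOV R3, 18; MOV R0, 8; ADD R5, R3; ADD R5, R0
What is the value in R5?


Register state trace:
  MOV R5, 23  → R5 = 23
  MOV R3, 18  → R3 = 18
  MOV R0, 8  → R0 = 8
  ADD R5, R3  → R5 = 23 + 18 = 41
  ADD R5, R0  → R5 = 41 + 8 = 49
Final: R5 = 49

49


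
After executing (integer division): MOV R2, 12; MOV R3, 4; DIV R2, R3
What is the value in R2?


Register state trace:
  MOV R2, 12  → R2 = 12
  MOV R3, 4  → R3 = 4
  DIV R2, R3  → R2 = 12 // 4 = 3
Final: R2 = 3

3


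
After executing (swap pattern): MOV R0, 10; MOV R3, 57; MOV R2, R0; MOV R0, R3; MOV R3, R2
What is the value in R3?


Register state trace (swap pattern):
  MOV R0, 10  → R0 = 10
  MOV R3, 57  → R3 = 57
  MOV R2, R0  → R2 = 10  (save R0)
  MOV R0, R3  → R0 = 57  (R0 gets R3's value)
  MOV R3, R2  → R3 = 10  (R3 gets saved value)
Final: R3 = 10

10


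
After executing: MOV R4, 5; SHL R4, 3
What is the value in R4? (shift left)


Register state trace:
  MOV R4, 5  → R4 = 5
  SHL R4, 3  → R4 = 5 << 3 = 5 * 2^3 = 40
Final: R4 = 40

40


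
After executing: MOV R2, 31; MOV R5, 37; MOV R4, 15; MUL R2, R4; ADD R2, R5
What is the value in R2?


Register state trace:
  MOV R2, 31  → R2 = 31
  MOV R5, 37  → R5 = 37
  MOV R4, 15  → R4 = 15
  MUL R2, R4  → R2 = 31 * 15 = 465
  ADD R2, R5  → R2 = 465 + 37 = 502
Final: R2 = 502

502


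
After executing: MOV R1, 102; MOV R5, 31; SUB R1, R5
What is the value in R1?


Register state trace:
  MOV R1, 102  → R1 = 102
  MOV R5, 31  → R5 = 31
  SUB R1, R5  → R1 = 102 - 31 = 71
Final: R1 = 71

71


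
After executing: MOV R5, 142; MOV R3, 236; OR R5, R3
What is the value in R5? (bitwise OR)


Register state trace:
  MOV R5, 142  → R5 = 142 (0b10001110)
  MOV R3, 236  → R3 = 236 (0b11101100)
  OR R5, R3   → R5 = 142 OR 236 = 238 (0b11101110)
Final: R5 = 238

238


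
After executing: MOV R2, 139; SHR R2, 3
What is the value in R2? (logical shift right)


Register state trace:
  MOV R2, 139  → R2 = 139
  SHR R2, 3  → R2 = 139 >> 3 = 139 // 2^3 = 17
Final: R2 = 17

17


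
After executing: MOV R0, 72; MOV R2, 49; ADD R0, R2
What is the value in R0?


Register state trace:
  MOV R0, 72  → R0 = 72
  MOV R2, 49  → R2 = 49
  ADD R0, R2  → R0 = 72 + 49 = 121
Final: R0 = 121

121


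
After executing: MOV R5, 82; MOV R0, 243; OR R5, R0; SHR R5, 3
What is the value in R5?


Register state trace:
  MOV R5, 82  → R5 = 82 (0b01010010)
  MOV R0, 243  → R0 = 243 (0b11110011)
  OR R5, R0  → R5 = 82 OR 243 = 243 (0b11110011)
  SHR R5, 3  → R5 = 243 >> 3 = 30
Final: R5 = 30

30


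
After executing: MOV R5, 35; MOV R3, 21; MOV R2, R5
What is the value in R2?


Register state trace:
  MOV R5, 35  → R5 = 35
  MOV R3, 21  → R3 = 21
  MOV R2, R5  → R2 = 35
Final: R2 = 35

35


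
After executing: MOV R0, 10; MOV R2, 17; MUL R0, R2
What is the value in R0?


Register state trace:
  MOV R0, 10  → R0 = 10
  MOV R2, 17  → R2 = 17
  MUL R0, R2  → R0 = 10 * 17 = 170
Final: R0 = 170

170


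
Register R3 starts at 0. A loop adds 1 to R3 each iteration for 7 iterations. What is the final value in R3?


Starting value: R3 = 0
  Iter 1: R3 = 0 + 1 = 1
  Iter 2: R3 = 1 + 1 = 2
  Iter 3: R3 = 2 + 1 = 3
  Iter 4: R3 = 3 + 1 = 4
  Iter 5: R3 = 4 + 1 = 5
  Iter 6: R3 = 5 + 1 = 6
  Iter 7: R3 = 6 + 1 = 7
Final: R3 = 7

7


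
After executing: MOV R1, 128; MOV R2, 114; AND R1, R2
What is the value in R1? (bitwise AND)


Register state trace:
  MOV R1, 128  → R1 = 128 (0b10000000)
  MOV R2, 114  → R2 = 114 (0b01110010)
  AND R1, R2  → R1 = 128 AND 114 = 0 (0b00000000)
Final: R1 = 0

0


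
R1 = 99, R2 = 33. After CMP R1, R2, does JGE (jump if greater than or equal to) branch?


Trace:
  R1 = 99, R2 = 33
  CMP R1, R2  → compares 99 vs 33
  JGE checks: is 99 greater than or equal to 33?
  99 > 33, so condition is true
Branch taken: Yes

Yes


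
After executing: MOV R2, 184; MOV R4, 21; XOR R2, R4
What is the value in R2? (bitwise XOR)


Register state trace:
  MOV R2, 184  → R2 = 184 (0b10111000)
  MOV R4, 21  → R4 = 21 (0b00010101)
  XOR R2, R4  → R2 = 184 XOR 21 = 173 (0b10101101)
Final: R2 = 173

173


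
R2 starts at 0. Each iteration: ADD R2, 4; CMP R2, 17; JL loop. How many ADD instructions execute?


Loop trace (R2 starts at 0, target 17, step 4):
  ADD #1: R2 = 0 + 4 = 4  → 4 < 17, loop
  ADD #2: R2 = 4 + 4 = 8  → 8 < 17, loop
  ADD #3: R2 = 8 + 4 = 12  → 12 < 17, loop
  ADD #4: R2 = 12 + 4 = 16  → 16 < 17, loop
  ADD #5: R2 = 16 + 4 = 20  → 20 >= 17, exit
Total ADD instructions: 5

5


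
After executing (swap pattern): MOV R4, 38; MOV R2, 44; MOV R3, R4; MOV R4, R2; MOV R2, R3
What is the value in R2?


Register state trace (swap pattern):
  MOV R4, 38  → R4 = 38
  MOV R2, 44  → R2 = 44
  MOV R3, R4  → R3 = 38  (save R4)
  MOV R4, R2  → R4 = 44  (R4 gets R2's value)
  MOV R2, R3  → R2 = 38  (R2 gets saved value)
Final: R2 = 38

38
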